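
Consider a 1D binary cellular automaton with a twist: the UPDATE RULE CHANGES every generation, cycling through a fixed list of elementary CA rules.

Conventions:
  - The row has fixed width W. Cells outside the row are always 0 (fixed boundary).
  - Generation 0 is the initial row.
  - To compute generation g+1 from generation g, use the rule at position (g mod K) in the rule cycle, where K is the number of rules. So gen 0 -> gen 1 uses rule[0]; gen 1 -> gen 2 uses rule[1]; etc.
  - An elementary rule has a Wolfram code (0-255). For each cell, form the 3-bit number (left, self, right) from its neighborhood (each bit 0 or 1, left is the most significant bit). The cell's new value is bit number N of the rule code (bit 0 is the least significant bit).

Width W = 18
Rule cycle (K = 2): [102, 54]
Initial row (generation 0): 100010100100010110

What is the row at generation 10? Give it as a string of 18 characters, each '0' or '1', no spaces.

Answer: 110000001110111011

Derivation:
Gen 0: 100010100100010110
Gen 1 (rule 102): 100111101100111010
Gen 2 (rule 54): 111000010011000111
Gen 3 (rule 102): 001000110101001001
Gen 4 (rule 54): 011101001111111111
Gen 5 (rule 102): 100111010000000001
Gen 6 (rule 54): 111000111000000011
Gen 7 (rule 102): 001001001000000101
Gen 8 (rule 54): 011111111100001111
Gen 9 (rule 102): 100000000100010001
Gen 10 (rule 54): 110000001110111011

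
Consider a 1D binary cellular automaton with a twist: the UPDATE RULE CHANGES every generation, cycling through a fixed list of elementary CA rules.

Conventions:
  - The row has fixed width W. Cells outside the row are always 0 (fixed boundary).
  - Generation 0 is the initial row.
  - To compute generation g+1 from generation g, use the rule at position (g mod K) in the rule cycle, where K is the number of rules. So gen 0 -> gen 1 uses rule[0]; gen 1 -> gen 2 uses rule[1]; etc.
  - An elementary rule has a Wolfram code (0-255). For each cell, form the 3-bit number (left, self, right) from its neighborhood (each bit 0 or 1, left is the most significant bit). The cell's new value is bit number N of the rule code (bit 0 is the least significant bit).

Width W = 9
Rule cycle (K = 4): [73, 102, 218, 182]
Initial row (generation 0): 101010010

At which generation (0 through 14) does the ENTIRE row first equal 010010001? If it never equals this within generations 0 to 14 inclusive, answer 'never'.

Gen 0: 101010010
Gen 1 (rule 73): 000000000
Gen 2 (rule 102): 000000000
Gen 3 (rule 218): 000000000
Gen 4 (rule 182): 000000000
Gen 5 (rule 73): 111111111
Gen 6 (rule 102): 000000001
Gen 7 (rule 218): 000000010
Gen 8 (rule 182): 000000111
Gen 9 (rule 73): 111110101
Gen 10 (rule 102): 000011111
Gen 11 (rule 218): 000111111
Gen 12 (rule 182): 001011110
Gen 13 (rule 73): 100010010
Gen 14 (rule 102): 100110110

Answer: never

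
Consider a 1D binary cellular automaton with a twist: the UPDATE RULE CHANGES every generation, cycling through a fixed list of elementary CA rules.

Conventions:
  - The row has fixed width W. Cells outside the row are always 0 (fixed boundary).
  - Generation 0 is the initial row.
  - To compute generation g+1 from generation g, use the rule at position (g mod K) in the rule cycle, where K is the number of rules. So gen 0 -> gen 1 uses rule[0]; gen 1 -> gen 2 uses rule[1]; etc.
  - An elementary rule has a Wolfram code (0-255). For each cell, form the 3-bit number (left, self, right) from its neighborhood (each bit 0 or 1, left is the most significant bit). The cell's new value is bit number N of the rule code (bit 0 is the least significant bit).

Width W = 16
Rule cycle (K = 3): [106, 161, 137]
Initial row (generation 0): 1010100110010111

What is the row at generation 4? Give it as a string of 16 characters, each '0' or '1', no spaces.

Answer: 0001110000000000

Derivation:
Gen 0: 1010100110010111
Gen 1 (rule 106): 0101001110101101
Gen 2 (rule 161): 0010000101010010
Gen 3 (rule 137): 1000110000000000
Gen 4 (rule 106): 0001110000000000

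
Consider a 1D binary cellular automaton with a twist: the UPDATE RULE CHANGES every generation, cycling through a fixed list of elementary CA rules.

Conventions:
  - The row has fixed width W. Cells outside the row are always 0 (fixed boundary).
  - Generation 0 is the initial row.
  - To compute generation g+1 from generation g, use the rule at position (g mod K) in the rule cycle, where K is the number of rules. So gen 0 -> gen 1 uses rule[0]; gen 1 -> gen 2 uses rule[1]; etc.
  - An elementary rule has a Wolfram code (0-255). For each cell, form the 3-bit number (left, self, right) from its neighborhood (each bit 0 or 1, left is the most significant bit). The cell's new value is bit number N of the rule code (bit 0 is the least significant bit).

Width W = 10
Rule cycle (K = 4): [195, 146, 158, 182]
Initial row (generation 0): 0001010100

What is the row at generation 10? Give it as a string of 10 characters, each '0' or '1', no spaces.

Gen 0: 0001010100
Gen 1 (rule 195): 1110000001
Gen 2 (rule 146): 0101000010
Gen 3 (rule 158): 1101100111
Gen 4 (rule 182): 0010011010
Gen 5 (rule 195): 1100101000
Gen 6 (rule 146): 0011000100
Gen 7 (rule 158): 0110101110
Gen 8 (rule 182): 1001110101
Gen 9 (rule 195): 0010110000
Gen 10 (rule 146): 0100001000

Answer: 0100001000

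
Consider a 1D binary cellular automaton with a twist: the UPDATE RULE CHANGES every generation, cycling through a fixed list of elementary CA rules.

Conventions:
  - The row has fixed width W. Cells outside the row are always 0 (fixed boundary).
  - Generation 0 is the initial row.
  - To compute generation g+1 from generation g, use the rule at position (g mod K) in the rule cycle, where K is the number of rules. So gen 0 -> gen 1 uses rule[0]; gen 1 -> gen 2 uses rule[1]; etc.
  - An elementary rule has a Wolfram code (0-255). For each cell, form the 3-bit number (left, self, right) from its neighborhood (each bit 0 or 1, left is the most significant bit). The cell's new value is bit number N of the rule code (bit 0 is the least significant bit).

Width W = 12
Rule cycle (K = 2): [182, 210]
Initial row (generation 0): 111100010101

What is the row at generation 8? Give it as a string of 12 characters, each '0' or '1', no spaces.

Gen 0: 111100010101
Gen 1 (rule 182): 011010111111
Gen 2 (rule 210): 101000011111
Gen 3 (rule 182): 111100101110
Gen 4 (rule 210): 011111000111
Gen 5 (rule 182): 101110101010
Gen 6 (rule 210): 000110000001
Gen 7 (rule 182): 001001000011
Gen 8 (rule 210): 010110100101

Answer: 010110100101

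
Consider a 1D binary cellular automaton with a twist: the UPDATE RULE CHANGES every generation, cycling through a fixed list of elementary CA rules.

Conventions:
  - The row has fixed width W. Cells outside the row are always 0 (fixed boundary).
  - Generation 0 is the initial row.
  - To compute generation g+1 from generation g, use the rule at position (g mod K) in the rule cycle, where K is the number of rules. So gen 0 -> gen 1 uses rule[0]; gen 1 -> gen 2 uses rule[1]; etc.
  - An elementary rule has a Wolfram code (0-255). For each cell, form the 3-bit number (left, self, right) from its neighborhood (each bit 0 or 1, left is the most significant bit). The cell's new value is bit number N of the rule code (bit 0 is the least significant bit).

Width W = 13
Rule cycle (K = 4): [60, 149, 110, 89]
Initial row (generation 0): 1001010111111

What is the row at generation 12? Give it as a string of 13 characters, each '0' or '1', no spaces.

Gen 0: 1001010111111
Gen 1 (rule 60): 1101111100000
Gen 2 (rule 149): 0000111011111
Gen 3 (rule 110): 0001101110001
Gen 4 (rule 89): 1101101011100
Gen 5 (rule 60): 1011011110010
Gen 6 (rule 149): 1000001101011
Gen 7 (rule 110): 1000011111111
Gen 8 (rule 89): 0111010000001
Gen 9 (rule 60): 0100111000001
Gen 10 (rule 149): 0110010111101
Gen 11 (rule 110): 1110111100111
Gen 12 (rule 89): 1010100110101

Answer: 1010100110101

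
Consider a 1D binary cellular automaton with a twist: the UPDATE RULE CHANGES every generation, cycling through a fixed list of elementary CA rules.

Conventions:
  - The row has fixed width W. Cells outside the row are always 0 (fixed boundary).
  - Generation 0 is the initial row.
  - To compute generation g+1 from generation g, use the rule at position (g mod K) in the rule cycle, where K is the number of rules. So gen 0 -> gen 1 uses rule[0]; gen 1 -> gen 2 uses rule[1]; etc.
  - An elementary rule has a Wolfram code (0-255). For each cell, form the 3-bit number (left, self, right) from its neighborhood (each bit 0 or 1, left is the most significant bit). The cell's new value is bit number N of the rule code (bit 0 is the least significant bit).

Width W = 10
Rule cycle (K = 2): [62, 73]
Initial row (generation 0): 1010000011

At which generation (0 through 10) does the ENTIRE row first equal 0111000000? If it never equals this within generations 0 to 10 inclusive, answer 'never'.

Gen 0: 1010000011
Gen 1 (rule 62): 1111000110
Gen 2 (rule 73): 1001010110
Gen 3 (rule 62): 1111111101
Gen 4 (rule 73): 1000000100
Gen 5 (rule 62): 1100001110
Gen 6 (rule 73): 1101101010
Gen 7 (rule 62): 1011011111
Gen 8 (rule 73): 0011010001
Gen 9 (rule 62): 0110111011
Gen 10 (rule 73): 0110101011

Answer: never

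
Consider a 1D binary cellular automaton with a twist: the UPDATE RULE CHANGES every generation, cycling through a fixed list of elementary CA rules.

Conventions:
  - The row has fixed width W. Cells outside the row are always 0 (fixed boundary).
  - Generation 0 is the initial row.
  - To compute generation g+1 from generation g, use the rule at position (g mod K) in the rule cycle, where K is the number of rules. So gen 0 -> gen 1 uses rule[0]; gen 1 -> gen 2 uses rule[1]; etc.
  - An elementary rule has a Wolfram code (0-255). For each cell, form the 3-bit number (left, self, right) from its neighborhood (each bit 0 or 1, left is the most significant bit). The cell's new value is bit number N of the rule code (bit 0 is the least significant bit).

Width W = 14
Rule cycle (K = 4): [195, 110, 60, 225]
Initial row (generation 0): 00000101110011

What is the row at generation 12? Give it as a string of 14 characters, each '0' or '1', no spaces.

Gen 0: 00000101110011
Gen 1 (rule 195): 11111000110101
Gen 2 (rule 110): 10001001111111
Gen 3 (rule 60): 11001101000000
Gen 4 (rule 225): 01000110011111
Gen 5 (rule 195): 10011010101111
Gen 6 (rule 110): 10111111111001
Gen 7 (rule 60): 11100000000101
Gen 8 (rule 225): 01101111110010
Gen 9 (rule 195): 10100111110100
Gen 10 (rule 110): 11101100011100
Gen 11 (rule 60): 10011010010010
Gen 12 (rule 225): 00001100000000

Answer: 00001100000000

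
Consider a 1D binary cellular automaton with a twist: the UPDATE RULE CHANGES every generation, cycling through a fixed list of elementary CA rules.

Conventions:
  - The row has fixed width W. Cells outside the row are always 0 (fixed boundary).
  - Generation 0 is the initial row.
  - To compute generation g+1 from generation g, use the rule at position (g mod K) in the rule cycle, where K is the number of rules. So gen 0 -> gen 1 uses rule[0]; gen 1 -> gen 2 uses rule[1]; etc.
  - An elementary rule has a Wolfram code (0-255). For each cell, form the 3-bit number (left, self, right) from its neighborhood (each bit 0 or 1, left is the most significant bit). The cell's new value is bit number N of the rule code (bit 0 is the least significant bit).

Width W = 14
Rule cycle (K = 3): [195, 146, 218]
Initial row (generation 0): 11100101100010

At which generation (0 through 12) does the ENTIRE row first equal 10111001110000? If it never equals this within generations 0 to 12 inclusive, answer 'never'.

Gen 0: 11100101100010
Gen 1 (rule 195): 01101000101100
Gen 2 (rule 146): 10000101000010
Gen 3 (rule 218): 01001000100101
Gen 4 (rule 195): 10010011001000
Gen 5 (rule 146): 01101100110100
Gen 6 (rule 218): 11101111110010
Gen 7 (rule 195): 01100111110100
Gen 8 (rule 146): 10011011100010
Gen 9 (rule 218): 01111011110101
Gen 10 (rule 195): 10111001110000
Gen 11 (rule 146): 00010110101000
Gen 12 (rule 218): 00100110000100

Answer: 10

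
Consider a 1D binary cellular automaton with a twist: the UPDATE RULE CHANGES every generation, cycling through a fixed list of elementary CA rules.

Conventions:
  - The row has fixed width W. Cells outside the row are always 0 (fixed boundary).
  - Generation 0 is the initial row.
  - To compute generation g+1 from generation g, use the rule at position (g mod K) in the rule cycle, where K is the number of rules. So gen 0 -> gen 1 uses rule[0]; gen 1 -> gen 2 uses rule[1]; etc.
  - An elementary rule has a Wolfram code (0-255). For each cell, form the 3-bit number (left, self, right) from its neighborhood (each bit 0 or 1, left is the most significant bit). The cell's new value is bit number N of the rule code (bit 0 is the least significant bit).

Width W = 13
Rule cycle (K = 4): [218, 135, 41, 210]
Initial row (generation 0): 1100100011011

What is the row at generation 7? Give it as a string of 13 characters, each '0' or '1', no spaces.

Gen 0: 1100100011011
Gen 1 (rule 218): 1111010111011
Gen 2 (rule 135): 0110010010000
Gen 3 (rule 41): 0100000000111
Gen 4 (rule 210): 1010000001011
Gen 5 (rule 218): 0001000010011
Gen 6 (rule 135): 1111011110100
Gen 7 (rule 41): 1000110001001

Answer: 1000110001001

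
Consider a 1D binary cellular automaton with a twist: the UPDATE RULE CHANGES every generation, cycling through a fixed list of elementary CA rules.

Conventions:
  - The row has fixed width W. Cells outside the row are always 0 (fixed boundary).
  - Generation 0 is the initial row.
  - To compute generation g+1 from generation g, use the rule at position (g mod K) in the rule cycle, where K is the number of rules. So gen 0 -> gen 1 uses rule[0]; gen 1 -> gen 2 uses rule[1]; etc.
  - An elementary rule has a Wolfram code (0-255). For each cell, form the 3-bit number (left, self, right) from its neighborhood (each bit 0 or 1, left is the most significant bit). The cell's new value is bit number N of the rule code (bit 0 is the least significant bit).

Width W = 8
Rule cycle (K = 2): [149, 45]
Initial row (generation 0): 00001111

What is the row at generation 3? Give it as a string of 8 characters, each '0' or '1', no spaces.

Gen 0: 00001111
Gen 1 (rule 149): 11100110
Gen 2 (rule 45): 10000100
Gen 3 (rule 149): 11110111

Answer: 11110111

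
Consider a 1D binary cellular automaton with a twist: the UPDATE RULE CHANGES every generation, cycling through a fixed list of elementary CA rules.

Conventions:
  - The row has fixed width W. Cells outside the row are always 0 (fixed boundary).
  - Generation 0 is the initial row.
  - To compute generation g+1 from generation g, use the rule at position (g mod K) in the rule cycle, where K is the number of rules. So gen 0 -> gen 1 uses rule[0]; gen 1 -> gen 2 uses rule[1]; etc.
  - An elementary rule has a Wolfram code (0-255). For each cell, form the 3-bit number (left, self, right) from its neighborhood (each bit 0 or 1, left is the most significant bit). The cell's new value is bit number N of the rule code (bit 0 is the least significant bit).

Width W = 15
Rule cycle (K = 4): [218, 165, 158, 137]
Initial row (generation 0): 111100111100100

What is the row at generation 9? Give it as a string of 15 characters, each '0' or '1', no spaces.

Answer: 111111111111110

Derivation:
Gen 0: 111100111100100
Gen 1 (rule 218): 111111111111010
Gen 2 (rule 165): 011111111110110
Gen 3 (rule 158): 111111111100101
Gen 4 (rule 137): 111111111000000
Gen 5 (rule 218): 111111111100000
Gen 6 (rule 165): 011111111001111
Gen 7 (rule 158): 111111110111110
Gen 8 (rule 137): 111111100111100
Gen 9 (rule 218): 111111111111110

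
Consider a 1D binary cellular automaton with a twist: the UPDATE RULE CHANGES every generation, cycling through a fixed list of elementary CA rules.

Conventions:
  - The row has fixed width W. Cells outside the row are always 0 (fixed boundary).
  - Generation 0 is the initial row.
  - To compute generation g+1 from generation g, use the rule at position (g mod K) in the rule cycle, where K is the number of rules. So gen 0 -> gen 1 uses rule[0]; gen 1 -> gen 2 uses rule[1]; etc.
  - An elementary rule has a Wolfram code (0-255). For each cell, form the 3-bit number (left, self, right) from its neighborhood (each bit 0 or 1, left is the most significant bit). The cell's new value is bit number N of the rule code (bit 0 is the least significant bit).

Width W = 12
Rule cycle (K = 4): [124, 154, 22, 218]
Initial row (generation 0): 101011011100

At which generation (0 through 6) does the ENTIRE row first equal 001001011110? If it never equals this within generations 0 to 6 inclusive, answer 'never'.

Gen 0: 101011011100
Gen 1 (rule 124): 111111110110
Gen 2 (rule 154): 111111100101
Gen 3 (rule 22): 000000011101
Gen 4 (rule 218): 000000111100
Gen 5 (rule 124): 000000100110
Gen 6 (rule 154): 000001011101

Answer: never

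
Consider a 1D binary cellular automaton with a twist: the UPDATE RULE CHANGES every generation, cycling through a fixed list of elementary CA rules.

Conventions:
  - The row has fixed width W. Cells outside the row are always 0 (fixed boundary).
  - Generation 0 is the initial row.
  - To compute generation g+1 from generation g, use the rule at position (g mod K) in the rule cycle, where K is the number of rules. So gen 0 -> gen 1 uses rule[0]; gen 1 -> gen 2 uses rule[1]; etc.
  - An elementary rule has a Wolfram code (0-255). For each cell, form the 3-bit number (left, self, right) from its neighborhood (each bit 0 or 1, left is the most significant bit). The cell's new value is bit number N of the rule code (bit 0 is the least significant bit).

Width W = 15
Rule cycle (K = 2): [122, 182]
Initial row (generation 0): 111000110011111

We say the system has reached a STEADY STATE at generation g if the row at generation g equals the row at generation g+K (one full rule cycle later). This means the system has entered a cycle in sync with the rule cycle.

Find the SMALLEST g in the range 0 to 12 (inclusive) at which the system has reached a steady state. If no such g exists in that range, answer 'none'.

Gen 0: 111000110011111
Gen 1 (rule 122): 101101111110001
Gen 2 (rule 182): 110010111101011
Gen 3 (rule 122): 111101100110111
Gen 4 (rule 182): 011010011001010
Gen 5 (rule 122): 111101111110101
Gen 6 (rule 182): 011010111101111
Gen 7 (rule 122): 111101100111001
Gen 8 (rule 182): 011010011010111
Gen 9 (rule 122): 111101111101101
Gen 10 (rule 182): 011010111010011
Gen 11 (rule 122): 111101101101111
Gen 12 (rule 182): 011010010010110
Gen 13 (rule 122): 111101101101111
Gen 14 (rule 182): 011010010010110

Answer: 11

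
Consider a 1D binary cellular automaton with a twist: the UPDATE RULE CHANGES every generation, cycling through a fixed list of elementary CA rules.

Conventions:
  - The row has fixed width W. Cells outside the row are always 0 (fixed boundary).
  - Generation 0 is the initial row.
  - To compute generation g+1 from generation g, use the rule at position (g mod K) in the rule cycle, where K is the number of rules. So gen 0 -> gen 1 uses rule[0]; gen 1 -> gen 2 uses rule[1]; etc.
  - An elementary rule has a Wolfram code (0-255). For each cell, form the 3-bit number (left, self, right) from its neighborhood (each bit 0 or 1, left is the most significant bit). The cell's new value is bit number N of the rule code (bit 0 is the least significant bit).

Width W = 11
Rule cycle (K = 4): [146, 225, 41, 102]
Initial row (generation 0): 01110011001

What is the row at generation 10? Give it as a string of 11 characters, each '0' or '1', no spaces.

Gen 0: 01110011001
Gen 1 (rule 146): 10101100110
Gen 2 (rule 225): 01010100010
Gen 3 (rule 41): 00101001000
Gen 4 (rule 102): 01111011000
Gen 5 (rule 146): 10110000100
Gen 6 (rule 225): 01010110001
Gen 7 (rule 41): 00101100100
Gen 8 (rule 102): 01110101100
Gen 9 (rule 146): 10100000010
Gen 10 (rule 225): 01001111000

Answer: 01001111000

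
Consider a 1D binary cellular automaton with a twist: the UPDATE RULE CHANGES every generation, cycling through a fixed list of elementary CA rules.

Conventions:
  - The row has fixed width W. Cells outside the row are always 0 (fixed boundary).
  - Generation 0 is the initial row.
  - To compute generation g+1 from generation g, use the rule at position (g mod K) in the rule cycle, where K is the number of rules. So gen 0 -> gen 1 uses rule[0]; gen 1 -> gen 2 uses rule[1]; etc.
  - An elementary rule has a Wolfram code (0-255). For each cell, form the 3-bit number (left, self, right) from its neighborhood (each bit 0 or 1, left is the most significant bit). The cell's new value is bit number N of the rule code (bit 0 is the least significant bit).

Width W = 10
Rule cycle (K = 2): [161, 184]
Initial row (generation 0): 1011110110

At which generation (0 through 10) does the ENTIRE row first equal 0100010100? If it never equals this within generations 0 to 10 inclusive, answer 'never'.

Answer: 4

Derivation:
Gen 0: 1011110110
Gen 1 (rule 161): 0101101000
Gen 2 (rule 184): 0011010100
Gen 3 (rule 161): 1000101001
Gen 4 (rule 184): 0100010100
Gen 5 (rule 161): 0001001001
Gen 6 (rule 184): 0000100100
Gen 7 (rule 161): 1110000001
Gen 8 (rule 184): 1101000000
Gen 9 (rule 161): 0010011111
Gen 10 (rule 184): 0001011110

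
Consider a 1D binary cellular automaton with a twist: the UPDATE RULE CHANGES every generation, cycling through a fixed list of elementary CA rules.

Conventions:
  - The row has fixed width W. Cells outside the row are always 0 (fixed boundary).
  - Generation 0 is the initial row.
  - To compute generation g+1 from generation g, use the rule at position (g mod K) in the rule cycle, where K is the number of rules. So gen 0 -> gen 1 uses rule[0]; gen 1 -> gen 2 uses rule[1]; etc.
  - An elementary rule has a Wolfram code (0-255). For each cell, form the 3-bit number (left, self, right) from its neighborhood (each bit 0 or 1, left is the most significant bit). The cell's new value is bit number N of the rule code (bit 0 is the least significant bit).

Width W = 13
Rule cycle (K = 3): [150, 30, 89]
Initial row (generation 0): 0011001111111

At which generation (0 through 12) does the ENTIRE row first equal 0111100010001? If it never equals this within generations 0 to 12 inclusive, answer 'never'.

Gen 0: 0011001111111
Gen 1 (rule 150): 0100110111110
Gen 2 (rule 30): 1111100100001
Gen 3 (rule 89): 1000110011100
Gen 4 (rule 150): 1101001101010
Gen 5 (rule 30): 1001111001011
Gen 6 (rule 89): 0101001100011
Gen 7 (rule 150): 1101110010100
Gen 8 (rule 30): 1001001110110
Gen 9 (rule 89): 0100101010111
Gen 10 (rule 150): 1111101010010
Gen 11 (rule 30): 1000001011111
Gen 12 (rule 89): 0111100010001

Answer: 12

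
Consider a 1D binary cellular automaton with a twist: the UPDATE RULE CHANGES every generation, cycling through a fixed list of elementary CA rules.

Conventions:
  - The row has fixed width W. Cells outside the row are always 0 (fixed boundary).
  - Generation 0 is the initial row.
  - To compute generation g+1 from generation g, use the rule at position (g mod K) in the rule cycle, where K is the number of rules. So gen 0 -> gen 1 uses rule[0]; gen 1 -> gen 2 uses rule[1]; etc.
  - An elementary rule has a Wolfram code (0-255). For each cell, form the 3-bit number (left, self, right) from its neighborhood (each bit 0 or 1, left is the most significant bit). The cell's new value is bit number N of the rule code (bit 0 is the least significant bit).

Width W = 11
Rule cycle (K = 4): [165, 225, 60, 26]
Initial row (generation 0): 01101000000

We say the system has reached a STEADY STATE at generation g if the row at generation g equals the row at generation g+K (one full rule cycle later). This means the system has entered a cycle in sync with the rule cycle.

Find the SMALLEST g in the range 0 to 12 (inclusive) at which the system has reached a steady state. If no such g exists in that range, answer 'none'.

Gen 0: 01101000000
Gen 1 (rule 165): 00011011111
Gen 2 (rule 225): 11001101111
Gen 3 (rule 60): 10101011000
Gen 4 (rule 26): 00000010100
Gen 5 (rule 165): 11111011101
Gen 6 (rule 225): 01111101110
Gen 7 (rule 60): 01000011001
Gen 8 (rule 26): 10100110110
Gen 9 (rule 165): 11100001000
Gen 10 (rule 225): 01101100011
Gen 11 (rule 60): 01011010010
Gen 12 (rule 26): 10010001101
Gen 13 (rule 165): 10010100011
Gen 14 (rule 225): 00001001001
Gen 15 (rule 60): 00001101101
Gen 16 (rule 26): 00011001000

Answer: none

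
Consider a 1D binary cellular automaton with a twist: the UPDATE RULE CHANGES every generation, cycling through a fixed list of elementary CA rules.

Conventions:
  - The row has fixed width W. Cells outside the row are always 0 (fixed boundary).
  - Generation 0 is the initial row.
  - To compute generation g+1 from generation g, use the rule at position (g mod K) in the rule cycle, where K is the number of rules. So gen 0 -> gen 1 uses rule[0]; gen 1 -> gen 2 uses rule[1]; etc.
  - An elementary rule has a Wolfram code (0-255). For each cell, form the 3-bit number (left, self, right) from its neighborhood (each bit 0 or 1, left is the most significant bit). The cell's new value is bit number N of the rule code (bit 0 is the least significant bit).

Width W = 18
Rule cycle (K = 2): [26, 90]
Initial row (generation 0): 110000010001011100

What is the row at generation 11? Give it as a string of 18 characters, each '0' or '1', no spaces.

Answer: 101110010010000000

Derivation:
Gen 0: 110000010001011100
Gen 1 (rule 26): 101000101010010010
Gen 2 (rule 90): 000101000001101101
Gen 3 (rule 26): 001000100011001000
Gen 4 (rule 90): 010101010111110100
Gen 5 (rule 26): 100000000100000010
Gen 6 (rule 90): 010000001010000101
Gen 7 (rule 26): 101000010001001000
Gen 8 (rule 90): 000100101010110100
Gen 9 (rule 26): 001011000000100010
Gen 10 (rule 90): 010011100001010101
Gen 11 (rule 26): 101110010010000000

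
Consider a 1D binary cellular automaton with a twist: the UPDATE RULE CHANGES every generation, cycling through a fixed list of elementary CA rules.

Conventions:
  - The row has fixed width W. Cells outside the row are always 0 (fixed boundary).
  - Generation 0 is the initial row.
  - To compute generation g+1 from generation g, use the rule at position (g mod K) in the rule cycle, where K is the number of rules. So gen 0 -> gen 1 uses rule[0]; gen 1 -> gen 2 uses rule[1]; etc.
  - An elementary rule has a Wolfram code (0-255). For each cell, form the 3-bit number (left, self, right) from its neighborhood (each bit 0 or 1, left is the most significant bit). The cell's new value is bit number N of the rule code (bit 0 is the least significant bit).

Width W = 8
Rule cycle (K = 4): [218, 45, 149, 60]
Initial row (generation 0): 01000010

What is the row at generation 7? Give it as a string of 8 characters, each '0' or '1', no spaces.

Gen 0: 01000010
Gen 1 (rule 218): 10100101
Gen 2 (rule 45): 11100111
Gen 3 (rule 149): 01010010
Gen 4 (rule 60): 01111011
Gen 5 (rule 218): 11111011
Gen 6 (rule 45): 10000110
Gen 7 (rule 149): 11110001

Answer: 11110001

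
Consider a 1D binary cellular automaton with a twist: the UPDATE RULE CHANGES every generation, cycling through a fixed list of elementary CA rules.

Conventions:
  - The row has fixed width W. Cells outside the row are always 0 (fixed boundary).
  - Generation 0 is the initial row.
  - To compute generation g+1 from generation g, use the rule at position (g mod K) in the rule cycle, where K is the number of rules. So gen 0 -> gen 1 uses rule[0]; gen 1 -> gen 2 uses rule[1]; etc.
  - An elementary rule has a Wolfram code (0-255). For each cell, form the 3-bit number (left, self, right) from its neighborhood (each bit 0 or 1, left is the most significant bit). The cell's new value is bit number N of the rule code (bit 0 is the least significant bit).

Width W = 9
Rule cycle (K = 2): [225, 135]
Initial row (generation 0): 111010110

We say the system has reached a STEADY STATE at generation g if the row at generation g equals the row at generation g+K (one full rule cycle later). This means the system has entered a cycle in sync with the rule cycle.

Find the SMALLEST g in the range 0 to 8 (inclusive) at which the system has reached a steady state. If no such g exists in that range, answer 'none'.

Gen 0: 111010110
Gen 1 (rule 225): 011101010
Gen 2 (rule 135): 101001010
Gen 3 (rule 225): 010000100
Gen 4 (rule 135): 110111101
Gen 5 (rule 225): 011011110
Gen 6 (rule 135): 100001100
Gen 7 (rule 225): 001100101
Gen 8 (rule 135): 110001101
Gen 9 (rule 225): 010100110
Gen 10 (rule 135): 110101000

Answer: none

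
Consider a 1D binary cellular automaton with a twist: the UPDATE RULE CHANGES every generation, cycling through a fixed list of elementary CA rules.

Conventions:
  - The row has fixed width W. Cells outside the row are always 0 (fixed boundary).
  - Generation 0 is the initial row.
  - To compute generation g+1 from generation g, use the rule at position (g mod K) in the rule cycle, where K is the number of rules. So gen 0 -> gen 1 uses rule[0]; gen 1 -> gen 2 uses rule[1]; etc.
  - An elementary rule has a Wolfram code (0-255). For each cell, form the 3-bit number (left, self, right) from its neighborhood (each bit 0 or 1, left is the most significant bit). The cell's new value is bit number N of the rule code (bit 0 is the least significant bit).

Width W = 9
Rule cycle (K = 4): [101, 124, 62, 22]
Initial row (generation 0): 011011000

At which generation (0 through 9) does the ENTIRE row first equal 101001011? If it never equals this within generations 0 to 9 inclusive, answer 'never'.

Gen 0: 011011000
Gen 1 (rule 101): 001101011
Gen 2 (rule 124): 001111111
Gen 3 (rule 62): 011000000
Gen 4 (rule 22): 100100000
Gen 5 (rule 101): 100101111
Gen 6 (rule 124): 110111001
Gen 7 (rule 62): 101100111
Gen 8 (rule 22): 100011000
Gen 9 (rule 101): 101001011

Answer: 9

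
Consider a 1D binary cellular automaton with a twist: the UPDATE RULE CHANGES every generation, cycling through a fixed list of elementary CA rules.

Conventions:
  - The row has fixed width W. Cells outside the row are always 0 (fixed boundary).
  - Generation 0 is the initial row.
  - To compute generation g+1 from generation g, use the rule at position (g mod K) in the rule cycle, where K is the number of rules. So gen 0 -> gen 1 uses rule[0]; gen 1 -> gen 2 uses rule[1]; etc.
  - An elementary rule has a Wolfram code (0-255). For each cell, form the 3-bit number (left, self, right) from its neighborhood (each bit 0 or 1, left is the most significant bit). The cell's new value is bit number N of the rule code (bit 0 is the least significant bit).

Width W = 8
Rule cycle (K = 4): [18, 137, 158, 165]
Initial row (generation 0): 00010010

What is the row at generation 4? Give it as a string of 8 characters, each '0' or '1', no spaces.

Answer: 00101001

Derivation:
Gen 0: 00010010
Gen 1 (rule 18): 00101101
Gen 2 (rule 137): 10001000
Gen 3 (rule 158): 11011100
Gen 4 (rule 165): 00101001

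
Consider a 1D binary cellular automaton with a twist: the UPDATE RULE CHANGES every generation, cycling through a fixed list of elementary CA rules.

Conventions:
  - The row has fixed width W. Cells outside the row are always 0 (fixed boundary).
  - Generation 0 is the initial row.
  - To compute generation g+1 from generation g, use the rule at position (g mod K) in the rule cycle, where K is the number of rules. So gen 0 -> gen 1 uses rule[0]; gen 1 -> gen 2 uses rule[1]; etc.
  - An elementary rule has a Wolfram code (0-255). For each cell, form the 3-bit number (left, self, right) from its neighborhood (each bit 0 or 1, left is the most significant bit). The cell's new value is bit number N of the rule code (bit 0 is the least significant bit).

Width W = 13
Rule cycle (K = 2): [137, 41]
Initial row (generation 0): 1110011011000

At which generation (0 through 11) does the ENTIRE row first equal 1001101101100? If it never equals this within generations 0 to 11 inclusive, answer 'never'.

Gen 0: 1110011011000
Gen 1 (rule 137): 1100010010011
Gen 2 (rule 41): 1001000000010
Gen 3 (rule 137): 0000011111000
Gen 4 (rule 41): 1111010000011
Gen 5 (rule 137): 1110000111010
Gen 6 (rule 41): 1000110100100
Gen 7 (rule 137): 0010100000001
Gen 8 (rule 41): 1001001111100
Gen 9 (rule 137): 0000001111001
Gen 10 (rule 41): 1111101000000
Gen 11 (rule 137): 1111000011111

Answer: never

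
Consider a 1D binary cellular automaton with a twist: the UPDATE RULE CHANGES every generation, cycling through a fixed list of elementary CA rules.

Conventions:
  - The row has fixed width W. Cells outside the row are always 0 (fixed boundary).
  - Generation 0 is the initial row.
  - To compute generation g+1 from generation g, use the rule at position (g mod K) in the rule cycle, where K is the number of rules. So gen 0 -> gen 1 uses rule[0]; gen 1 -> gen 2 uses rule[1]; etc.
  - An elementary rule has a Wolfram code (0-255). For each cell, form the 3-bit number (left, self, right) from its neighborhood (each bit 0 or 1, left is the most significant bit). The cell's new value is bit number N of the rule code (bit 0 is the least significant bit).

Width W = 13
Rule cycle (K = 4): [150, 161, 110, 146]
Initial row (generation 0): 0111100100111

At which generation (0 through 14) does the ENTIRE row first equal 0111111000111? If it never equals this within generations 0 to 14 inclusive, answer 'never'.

Answer: 9

Derivation:
Gen 0: 0111100100111
Gen 1 (rule 150): 1011011111010
Gen 2 (rule 161): 0100101110100
Gen 3 (rule 110): 1101111011100
Gen 4 (rule 146): 0000110001010
Gen 5 (rule 150): 0001001011011
Gen 6 (rule 161): 1100000100100
Gen 7 (rule 110): 1100001101100
Gen 8 (rule 146): 0010010000010
Gen 9 (rule 150): 0111111000111
Gen 10 (rule 161): 0011110010010
Gen 11 (rule 110): 0110010110110
Gen 12 (rule 146): 1001100000001
Gen 13 (rule 150): 1110010000011
Gen 14 (rule 161): 0100000111000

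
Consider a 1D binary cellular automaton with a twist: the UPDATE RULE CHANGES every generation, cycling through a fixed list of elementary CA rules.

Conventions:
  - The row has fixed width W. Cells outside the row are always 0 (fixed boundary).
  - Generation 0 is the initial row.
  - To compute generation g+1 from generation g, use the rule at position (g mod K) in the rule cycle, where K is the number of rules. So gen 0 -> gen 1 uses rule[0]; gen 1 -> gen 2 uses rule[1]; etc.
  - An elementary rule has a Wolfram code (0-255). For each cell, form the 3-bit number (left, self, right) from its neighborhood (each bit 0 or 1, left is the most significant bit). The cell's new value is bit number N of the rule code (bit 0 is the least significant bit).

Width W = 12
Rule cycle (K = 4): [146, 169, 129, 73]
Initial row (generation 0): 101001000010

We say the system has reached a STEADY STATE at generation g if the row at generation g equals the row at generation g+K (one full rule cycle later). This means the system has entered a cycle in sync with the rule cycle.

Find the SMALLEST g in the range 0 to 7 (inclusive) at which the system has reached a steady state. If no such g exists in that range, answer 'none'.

Answer: none

Derivation:
Gen 0: 101001000010
Gen 1 (rule 146): 000110100101
Gen 2 (rule 169): 110101000010
Gen 3 (rule 129): 000000011000
Gen 4 (rule 73): 111111011011
Gen 5 (rule 146): 011110000000
Gen 6 (rule 169): 011100111111
Gen 7 (rule 129): 001000011110
Gen 8 (rule 73): 100011010010
Gen 9 (rule 146): 010100001101
Gen 10 (rule 169): 001001101010
Gen 11 (rule 129): 100000000000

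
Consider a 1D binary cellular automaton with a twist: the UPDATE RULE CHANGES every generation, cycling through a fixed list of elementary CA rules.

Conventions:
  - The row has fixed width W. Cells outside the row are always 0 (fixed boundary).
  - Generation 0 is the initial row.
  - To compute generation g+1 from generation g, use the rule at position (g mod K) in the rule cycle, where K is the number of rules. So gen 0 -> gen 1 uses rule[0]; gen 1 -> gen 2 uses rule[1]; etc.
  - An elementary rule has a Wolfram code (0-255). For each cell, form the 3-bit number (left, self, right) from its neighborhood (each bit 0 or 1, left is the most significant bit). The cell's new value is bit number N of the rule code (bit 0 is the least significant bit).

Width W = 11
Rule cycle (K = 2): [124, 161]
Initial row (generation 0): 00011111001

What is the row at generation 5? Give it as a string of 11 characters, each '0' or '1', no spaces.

Answer: 01100000000

Derivation:
Gen 0: 00011111001
Gen 1 (rule 124): 00010001101
Gen 2 (rule 161): 11000100010
Gen 3 (rule 124): 11100110011
Gen 4 (rule 161): 01000000000
Gen 5 (rule 124): 01100000000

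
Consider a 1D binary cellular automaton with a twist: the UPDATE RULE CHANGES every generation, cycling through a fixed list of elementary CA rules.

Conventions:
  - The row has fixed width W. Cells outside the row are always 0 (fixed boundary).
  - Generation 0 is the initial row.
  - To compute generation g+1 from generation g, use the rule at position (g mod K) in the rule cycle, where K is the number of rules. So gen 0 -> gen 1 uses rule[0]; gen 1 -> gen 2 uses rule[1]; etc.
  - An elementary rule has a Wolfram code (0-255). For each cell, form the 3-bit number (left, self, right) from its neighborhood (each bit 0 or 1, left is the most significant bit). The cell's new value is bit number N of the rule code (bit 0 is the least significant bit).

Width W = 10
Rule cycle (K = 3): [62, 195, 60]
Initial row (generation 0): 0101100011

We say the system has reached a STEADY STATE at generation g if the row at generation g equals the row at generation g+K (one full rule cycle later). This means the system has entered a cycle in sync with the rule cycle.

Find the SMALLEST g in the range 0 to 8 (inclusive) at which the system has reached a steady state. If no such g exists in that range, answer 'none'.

Answer: none

Derivation:
Gen 0: 0101100011
Gen 1 (rule 62): 1111010110
Gen 2 (rule 195): 0111000010
Gen 3 (rule 60): 0100100011
Gen 4 (rule 62): 1111110110
Gen 5 (rule 195): 0111110010
Gen 6 (rule 60): 0100001011
Gen 7 (rule 62): 1110011110
Gen 8 (rule 195): 0110101110
Gen 9 (rule 60): 0101111001
Gen 10 (rule 62): 1111000111
Gen 11 (rule 195): 0111011011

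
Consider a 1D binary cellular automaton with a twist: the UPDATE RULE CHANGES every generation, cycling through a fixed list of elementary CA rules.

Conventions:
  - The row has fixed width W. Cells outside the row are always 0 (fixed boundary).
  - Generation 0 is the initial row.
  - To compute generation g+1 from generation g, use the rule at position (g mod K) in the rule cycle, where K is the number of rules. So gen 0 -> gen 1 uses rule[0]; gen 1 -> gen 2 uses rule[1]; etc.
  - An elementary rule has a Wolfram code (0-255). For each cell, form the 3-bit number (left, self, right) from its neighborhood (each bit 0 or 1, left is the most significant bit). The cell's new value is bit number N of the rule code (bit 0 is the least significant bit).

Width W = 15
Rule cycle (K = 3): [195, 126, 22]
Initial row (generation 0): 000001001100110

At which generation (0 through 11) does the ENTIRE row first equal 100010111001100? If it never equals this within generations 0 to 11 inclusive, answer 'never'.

Answer: never

Derivation:
Gen 0: 000001001100110
Gen 1 (rule 195): 111110010101010
Gen 2 (rule 126): 100011111111111
Gen 3 (rule 22): 110100000000000
Gen 4 (rule 195): 010001111111111
Gen 5 (rule 126): 111011000000001
Gen 6 (rule 22): 000000100000011
Gen 7 (rule 195): 111111001111101
Gen 8 (rule 126): 100001111000111
Gen 9 (rule 22): 110010000101000
Gen 10 (rule 195): 010100111000011
Gen 11 (rule 126): 111111101100111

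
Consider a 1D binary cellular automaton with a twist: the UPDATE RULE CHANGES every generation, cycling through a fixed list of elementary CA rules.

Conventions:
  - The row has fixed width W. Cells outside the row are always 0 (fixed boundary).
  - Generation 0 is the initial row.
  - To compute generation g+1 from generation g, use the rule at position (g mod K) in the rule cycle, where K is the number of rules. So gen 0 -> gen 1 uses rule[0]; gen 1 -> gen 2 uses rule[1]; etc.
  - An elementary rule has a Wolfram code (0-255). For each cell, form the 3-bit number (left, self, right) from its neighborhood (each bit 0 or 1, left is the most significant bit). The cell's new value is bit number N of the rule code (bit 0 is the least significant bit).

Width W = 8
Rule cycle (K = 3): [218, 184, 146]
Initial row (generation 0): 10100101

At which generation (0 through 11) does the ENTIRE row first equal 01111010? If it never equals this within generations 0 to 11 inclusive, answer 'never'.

Gen 0: 10100101
Gen 1 (rule 218): 00011000
Gen 2 (rule 184): 00010100
Gen 3 (rule 146): 00100010
Gen 4 (rule 218): 01010101
Gen 5 (rule 184): 00101010
Gen 6 (rule 146): 01000001
Gen 7 (rule 218): 10100010
Gen 8 (rule 184): 01010001
Gen 9 (rule 146): 10001010
Gen 10 (rule 218): 01010001
Gen 11 (rule 184): 00101000

Answer: never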